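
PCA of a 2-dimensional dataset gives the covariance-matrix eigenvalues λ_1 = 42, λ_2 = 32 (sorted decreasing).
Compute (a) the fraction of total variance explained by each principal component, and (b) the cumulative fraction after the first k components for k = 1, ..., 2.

Step 1 — total variance = trace(Sigma) = Σ λ_i = 42 + 32 = 74.

Step 2 — fraction explained by component i = λ_i / Σ λ:
  PC1: 42/74 = 0.5676
  PC2: 32/74 = 0.4324

Step 3 — cumulative fraction after k components = (λ_1 + ... + λ_k) / Σ λ:
  k = 1: 42/74 = 0.5676
  k = 2: (42 + 32)/74 = 74/74 = 1

Summary (fraction, with percent):

explained: PC1 0.5676 (56.76%), PC2 0.4324 (43.24%);  cumulative: 0.5676, 1


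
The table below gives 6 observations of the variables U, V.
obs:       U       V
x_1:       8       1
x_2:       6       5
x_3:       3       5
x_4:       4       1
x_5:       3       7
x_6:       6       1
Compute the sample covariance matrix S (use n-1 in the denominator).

Step 1 — column means:
  mean(U) = (8 + 6 + 3 + 4 + 3 + 6) / 6 = 30/6 = 5
  mean(V) = (1 + 5 + 5 + 1 + 7 + 1) / 6 = 20/6 = 3.3333

Step 2 — sample covariance S[i,j] = (1/(n-1)) · Σ_k (x_{k,i} - mean_i) · (x_{k,j} - mean_j), with n-1 = 5.
  S[U,U] = ((3)·(3) + (1)·(1) + (-2)·(-2) + (-1)·(-1) + (-2)·(-2) + (1)·(1)) / 5 = 20/5 = 4
  S[U,V] = ((3)·(-2.3333) + (1)·(1.6667) + (-2)·(1.6667) + (-1)·(-2.3333) + (-2)·(3.6667) + (1)·(-2.3333)) / 5 = -16/5 = -3.2
  S[V,V] = ((-2.3333)·(-2.3333) + (1.6667)·(1.6667) + (1.6667)·(1.6667) + (-2.3333)·(-2.3333) + (3.6667)·(3.6667) + (-2.3333)·(-2.3333)) / 5 = 35.3333/5 = 7.0667

S is symmetric (S[j,i] = S[i,j]). Assembling:

S = [[4, -3.2],
 [-3.2, 7.0667]]


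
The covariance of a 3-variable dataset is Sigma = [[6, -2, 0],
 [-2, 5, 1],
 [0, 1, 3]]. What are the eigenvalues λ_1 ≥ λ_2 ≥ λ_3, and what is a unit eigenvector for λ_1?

Step 1 — characteristic polynomial p(λ) = det(λI - Sigma) = λ³ - tr·λ² + c_1·λ - det, where tr = trace, c_1 = sum of the principal 2×2 minors, det = det(Sigma):
  tr = 6 + 5 + 3 = 14,
  c_1 = (6·5 - (-2)²) + (6·3 - (0)²) + (5·3 - (1)²) = 26 + 18 + 14 = 58,
  det = 6·(5·3 - (1)²) - (-2)·((-2)·3 - (1)·(0)) + (0)·((-2)·(1) - 5·(0)) = 6·(14) - (-2)·(-6) + (0)·(-2) = 72.
  So p(λ) = λ³ - 14λ² + 58λ - 72.
Step 2 — look for an integer root (rational root theorem: any rational root is an integer divisor of 72). Testing λ = 4:
  p(4) = 64 - 224 + 232 - 72 = 0  ✓
  Dividing out (λ - 4): p(λ) = (λ - 4)(λ² - 10λ + 18).
Step 3 — remaining eigenvalues from the quadratic λ² - 10λ + 18 = 0:
  Δ = 10² - 4·18 = 100 - 72 = 28,  λ = (10 ± √28)/2 = (10 ± 5.2915)/2 ≈ 7.6458 or 2.3542.
  Sorted: λ_1 = 7.6458,  λ_2 = 4,  λ_3 = 2.3542  (check: sum = 14 = tr ✓).

Step 4 — unit eigenvector for λ_1 ≈ 7.6458: v spans the null space of (Sigma - λ_1 I), whose rows are
  r_1 = (-1.6458, -2, 0),  r_2 = (-2, -2.6458, 1),  r_3 = (0, 1, -4.6458).
  v is orthogonal to every row, so take v ∝ r_1 × r_2 = ((-2)·(1) - (0)·(-2.6458), (0)·(-2) - (-1.6458)·(1), (-1.6458)·(-2.6458) - (-2)·(-2)) ≈ (-2, 1.6458, 0.3542).
  Rescale (multiply by -1 so the first nonzero entry is positive): u = (2, -1.6458, -0.3542).
  ||u|| = √((2)² + (-1.6458)² + (-0.3542)²) = √(6.834) ≈ 2.6142,  v_1 = u/||u|| ≈ (0.7651, -0.6295, -0.1355) (||v_1|| = 1).

λ_1 = 7.6458,  λ_2 = 4,  λ_3 = 2.3542;  v_1 ≈ (0.7651, -0.6295, -0.1355)


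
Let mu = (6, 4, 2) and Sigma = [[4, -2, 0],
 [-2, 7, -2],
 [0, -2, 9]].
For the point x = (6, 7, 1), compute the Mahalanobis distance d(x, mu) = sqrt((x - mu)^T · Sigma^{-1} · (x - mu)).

Step 1 — centre the observation: (x - mu) = (0, 3, -1).

Step 2 — invert Sigma (cofactor / det for 3×3, or solve directly):
  Sigma^{-1} = [[0.295, 0.09, 0.02],
 [0.09, 0.18, 0.04],
 [0.02, 0.04, 0.12]].

Step 3 — form the quadratic (x - mu)^T · Sigma^{-1} · (x - mu):
  Sigma^{-1} · (x - mu) = (0.25, 0.5, 0).
  (x - mu)^T · [Sigma^{-1} · (x - mu)] = (0)·(0.25) + (3)·(0.5) + (-1)·(0) = 1.5.

Step 4 — take square root: d = √(1.5) ≈ 1.2247.

d(x, mu) = √(1.5) ≈ 1.2247


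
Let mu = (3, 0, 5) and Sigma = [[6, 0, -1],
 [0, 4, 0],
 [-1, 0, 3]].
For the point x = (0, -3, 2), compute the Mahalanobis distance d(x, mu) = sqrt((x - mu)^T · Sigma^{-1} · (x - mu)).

Step 1 — centre the observation: (x - mu) = (-3, -3, -3).

Step 2 — invert Sigma (cofactor / det for 3×3, or solve directly):
  Sigma^{-1} = [[0.1765, 0, 0.0588],
 [0, 0.25, 0],
 [0.0588, 0, 0.3529]].

Step 3 — form the quadratic (x - mu)^T · Sigma^{-1} · (x - mu):
  Sigma^{-1} · (x - mu) = (-0.7059, -0.75, -1.2353).
  (x - mu)^T · [Sigma^{-1} · (x - mu)] = (-3)·(-0.7059) + (-3)·(-0.75) + (-3)·(-1.2353) = 8.0735.

Step 4 — take square root: d = √(8.0735) ≈ 2.8414.

d(x, mu) = √(8.0735) ≈ 2.8414


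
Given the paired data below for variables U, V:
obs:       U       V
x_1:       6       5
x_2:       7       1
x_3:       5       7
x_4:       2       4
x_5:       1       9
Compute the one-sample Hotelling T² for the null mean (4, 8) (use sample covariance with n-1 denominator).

Step 1 — sample mean vector:
  mean(U) = (6 + 7 + 5 + 2 + 1) / 5 = 21/5 = 4.2
  mean(V) = (5 + 1 + 7 + 4 + 9) / 5 = 26/5 = 5.2
  x̄ = (4.2, 5.2),  deviation x̄ - mu_0 = (4.2, 5.2) - (4, 8) = (0.2, -2.8).

Step 2 — sample covariance matrix, S[i,j] = (1/(n-1)) · Σ_k (x_{k,i} - mean_i) · (x_{k,j} - mean_j), divisor n-1 = 4:
  S[U,U] = ((1.8)·(1.8) + (2.8)·(2.8) + (0.8)·(0.8) + (-2.2)·(-2.2) + (-3.2)·(-3.2)) / 4 = 26.8/4 = 6.7
  S[U,V] = ((1.8)·(-0.2) + (2.8)·(-4.2) + (0.8)·(1.8) + (-2.2)·(-1.2) + (-3.2)·(3.8)) / 4 = -20.2/4 = -5.05
  S[V,V] = ((-0.2)·(-0.2) + (-4.2)·(-4.2) + (1.8)·(1.8) + (-1.2)·(-1.2) + (3.8)·(3.8)) / 4 = 36.8/4 = 9.2
  S = [[6.7, -5.05],
 [-5.05, 9.2]].

Step 3 — invert S. det(S) = 6.7·9.2 - (-5.05)² = 36.1375.
  S^{-1} = (1/det) · [[d, -b], [-b, a]] = [[0.2546, 0.1397],
 [0.1397, 0.1854]].

Step 4 — quadratic form (x̄ - mu_0)^T · S^{-1} · (x̄ - mu_0):
  S^{-1} · (x̄ - mu_0) = (-0.3404, -0.4912),
  (x̄ - mu_0)^T · [...] = (0.2)·(-0.3404) + (-2.8)·(-0.4912) = 1.3072.

Step 5 — scale by n: T² = 5 · 1.3072 = 6.5361.

T² ≈ 6.5361


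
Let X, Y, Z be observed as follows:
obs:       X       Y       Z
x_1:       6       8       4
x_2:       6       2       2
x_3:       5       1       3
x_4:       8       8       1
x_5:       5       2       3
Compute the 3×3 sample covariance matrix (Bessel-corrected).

Step 1 — column means:
  mean(X) = (6 + 6 + 5 + 8 + 5) / 5 = 30/5 = 6
  mean(Y) = (8 + 2 + 1 + 8 + 2) / 5 = 21/5 = 4.2
  mean(Z) = (4 + 2 + 3 + 1 + 3) / 5 = 13/5 = 2.6

Step 2 — sample covariance S[i,j] = (1/(n-1)) · Σ_k (x_{k,i} - mean_i) · (x_{k,j} - mean_j), with n-1 = 4.
  S[X,X] = ((0)·(0) + (0)·(0) + (-1)·(-1) + (2)·(2) + (-1)·(-1)) / 4 = 6/4 = 1.5
  S[X,Y] = ((0)·(3.8) + (0)·(-2.2) + (-1)·(-3.2) + (2)·(3.8) + (-1)·(-2.2)) / 4 = 13/4 = 3.25
  S[X,Z] = ((0)·(1.4) + (0)·(-0.6) + (-1)·(0.4) + (2)·(-1.6) + (-1)·(0.4)) / 4 = -4/4 = -1
  S[Y,Y] = ((3.8)·(3.8) + (-2.2)·(-2.2) + (-3.2)·(-3.2) + (3.8)·(3.8) + (-2.2)·(-2.2)) / 4 = 48.8/4 = 12.2
  S[Y,Z] = ((3.8)·(1.4) + (-2.2)·(-0.6) + (-3.2)·(0.4) + (3.8)·(-1.6) + (-2.2)·(0.4)) / 4 = -1.6/4 = -0.4
  S[Z,Z] = ((1.4)·(1.4) + (-0.6)·(-0.6) + (0.4)·(0.4) + (-1.6)·(-1.6) + (0.4)·(0.4)) / 4 = 5.2/4 = 1.3

S is symmetric (S[j,i] = S[i,j]). Assembling:

S = [[1.5, 3.25, -1],
 [3.25, 12.2, -0.4],
 [-1, -0.4, 1.3]]


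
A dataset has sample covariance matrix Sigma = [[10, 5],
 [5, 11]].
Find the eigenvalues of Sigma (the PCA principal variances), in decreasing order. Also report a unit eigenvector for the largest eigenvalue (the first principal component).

Step 1 — characteristic polynomial of 2×2 Sigma:
  det(Sigma - λI) = λ² - trace · λ + det = 0.
  trace = 10 + 11 = 21, det = 10·11 - (5)² = 85.
Step 2 — discriminant:
  Δ = trace² - 4·det = 441 - 340 = 101.
Step 3 — eigenvalues:
  λ = (trace ± √Δ)/2 = (21 ± 10.0499)/2,
  λ_1 = 15.5249,  λ_2 = 5.4751.

Step 4 — unit eigenvector for λ_1: solve (Sigma - λ_1 I)v = 0. First row:
  (10 - 15.5249)·v_x + (5)·v_y = 0, i.e. (-5.5249)·v_x + (5)·v_y = 0,
  so v ∝ (b, λ_1 - a) = (5, 5.5249) = u.
  ||u|| = √((5)² + (5.5249)²) = √(55.5249) ≈ 7.4515,
  v_1 = u/||u|| ≈ (0.671, 0.7415) (||v_1|| = 1).

λ_1 = 15.5249,  λ_2 = 5.4751;  v_1 ≈ (0.671, 0.7415)


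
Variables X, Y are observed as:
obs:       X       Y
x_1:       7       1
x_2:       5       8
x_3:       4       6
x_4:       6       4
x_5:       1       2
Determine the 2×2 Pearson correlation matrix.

Step 1 — column means:
  mean(X) = (7 + 5 + 4 + 6 + 1) / 5 = 23/5 = 4.6
  mean(Y) = (1 + 8 + 6 + 4 + 2) / 5 = 21/5 = 4.2

Step 2 — sample variances and covariances s[i,j] = (1/(n-1)) · Σ_k (x_{k,i} - mean_i) · (x_{k,j} - mean_j), with n-1 = 4:
  s[X,X] = ((2.4)·(2.4) + (0.4)·(0.4) + (-0.6)·(-0.6) + (1.4)·(1.4) + (-3.6)·(-3.6)) / 4 = 21.2/4 = 5.3
  s[X,Y] = ((2.4)·(-3.2) + (0.4)·(3.8) + (-0.6)·(1.8) + (1.4)·(-0.2) + (-3.6)·(-2.2)) / 4 = 0.4/4 = 0.1
  s[Y,Y] = ((-3.2)·(-3.2) + (3.8)·(3.8) + (1.8)·(1.8) + (-0.2)·(-0.2) + (-2.2)·(-2.2)) / 4 = 32.8/4 = 8.2
  Sample standard deviations s_i = √(s[i,i]):
  s(X) = √(5.3) = 2.3022
  s(Y) = √(8.2) = 2.8636

Step 3 — r_{ij} = s_{ij} / (s_i · s_j):
  r[X,X] = 1 (diagonal).
  r[X,Y] = 0.1 / (2.3022 · 2.8636) = 0.1 / 6.5924 = 0.0152
  r[Y,Y] = 1 (diagonal).

R is symmetric with unit diagonal. Assembling:

R = [[1, 0.0152],
 [0.0152, 1]]


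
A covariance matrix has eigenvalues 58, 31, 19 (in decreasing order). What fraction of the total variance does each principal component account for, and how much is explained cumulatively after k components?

Step 1 — total variance = trace(Sigma) = Σ λ_i = 58 + 31 + 19 = 108.

Step 2 — fraction explained by component i = λ_i / Σ λ:
  PC1: 58/108 = 0.537
  PC2: 31/108 = 0.287
  PC3: 19/108 = 0.1759

Step 3 — cumulative fraction after k components = (λ_1 + ... + λ_k) / Σ λ:
  k = 1: 58/108 = 0.537
  k = 2: (58 + 31)/108 = 89/108 = 0.8241
  k = 3: (58 + 31 + 19)/108 = 108/108 = 1

Summary (fraction, with percent):

explained: PC1 0.537 (53.7%), PC2 0.287 (28.7%), PC3 0.1759 (17.59%);  cumulative: 0.537, 0.8241, 1


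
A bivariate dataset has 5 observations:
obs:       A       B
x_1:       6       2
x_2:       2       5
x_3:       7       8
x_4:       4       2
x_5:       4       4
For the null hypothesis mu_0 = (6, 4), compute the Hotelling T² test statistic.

Step 1 — sample mean vector:
  mean(A) = (6 + 2 + 7 + 4 + 4) / 5 = 23/5 = 4.6
  mean(B) = (2 + 5 + 8 + 2 + 4) / 5 = 21/5 = 4.2
  x̄ = (4.6, 4.2),  deviation x̄ - mu_0 = (4.6, 4.2) - (6, 4) = (-1.4, 0.2).

Step 2 — sample covariance matrix, S[i,j] = (1/(n-1)) · Σ_k (x_{k,i} - mean_i) · (x_{k,j} - mean_j), divisor n-1 = 4:
  S[A,A] = ((1.4)·(1.4) + (-2.6)·(-2.6) + (2.4)·(2.4) + (-0.6)·(-0.6) + (-0.6)·(-0.6)) / 4 = 15.2/4 = 3.8
  S[A,B] = ((1.4)·(-2.2) + (-2.6)·(0.8) + (2.4)·(3.8) + (-0.6)·(-2.2) + (-0.6)·(-0.2)) / 4 = 5.4/4 = 1.35
  S[B,B] = ((-2.2)·(-2.2) + (0.8)·(0.8) + (3.8)·(3.8) + (-2.2)·(-2.2) + (-0.2)·(-0.2)) / 4 = 24.8/4 = 6.2
  S = [[3.8, 1.35],
 [1.35, 6.2]].

Step 3 — invert S. det(S) = 3.8·6.2 - (1.35)² = 21.7375.
  S^{-1} = (1/det) · [[d, -b], [-b, a]] = [[0.2852, -0.0621],
 [-0.0621, 0.1748]].

Step 4 — quadratic form (x̄ - mu_0)^T · S^{-1} · (x̄ - mu_0):
  S^{-1} · (x̄ - mu_0) = (-0.4117, 0.1219),
  (x̄ - mu_0)^T · [...] = (-1.4)·(-0.4117) + (0.2)·(0.1219) = 0.6008.

Step 5 — scale by n: T² = 5 · 0.6008 = 3.004.

T² ≈ 3.004


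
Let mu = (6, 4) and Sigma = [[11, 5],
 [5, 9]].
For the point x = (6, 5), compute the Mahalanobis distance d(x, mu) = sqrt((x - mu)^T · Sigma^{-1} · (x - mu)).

Step 1 — centre the observation: (x - mu) = (0, 1).

Step 2 — invert Sigma. det(Sigma) = 11·9 - (5)² = 74.
  Sigma^{-1} = (1/det) · [[d, -b], [-b, a]] = [[0.1216, -0.0676],
 [-0.0676, 0.1486]].

Step 3 — form the quadratic (x - mu)^T · Sigma^{-1} · (x - mu):
  Sigma^{-1} · (x - mu) = (-0.0676, 0.1486).
  (x - mu)^T · [Sigma^{-1} · (x - mu)] = (0)·(-0.0676) + (1)·(0.1486) = 0.1486.

Step 4 — take square root: d = √(0.1486) ≈ 0.3855.

d(x, mu) = √(0.1486) ≈ 0.3855


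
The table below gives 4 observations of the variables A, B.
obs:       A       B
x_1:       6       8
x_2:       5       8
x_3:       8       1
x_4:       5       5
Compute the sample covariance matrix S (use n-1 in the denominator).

Step 1 — column means:
  mean(A) = (6 + 5 + 8 + 5) / 4 = 24/4 = 6
  mean(B) = (8 + 8 + 1 + 5) / 4 = 22/4 = 5.5

Step 2 — sample covariance S[i,j] = (1/(n-1)) · Σ_k (x_{k,i} - mean_i) · (x_{k,j} - mean_j), with n-1 = 3.
  S[A,A] = ((0)·(0) + (-1)·(-1) + (2)·(2) + (-1)·(-1)) / 3 = 6/3 = 2
  S[A,B] = ((0)·(2.5) + (-1)·(2.5) + (2)·(-4.5) + (-1)·(-0.5)) / 3 = -11/3 = -3.6667
  S[B,B] = ((2.5)·(2.5) + (2.5)·(2.5) + (-4.5)·(-4.5) + (-0.5)·(-0.5)) / 3 = 33/3 = 11

S is symmetric (S[j,i] = S[i,j]). Assembling:

S = [[2, -3.6667],
 [-3.6667, 11]]


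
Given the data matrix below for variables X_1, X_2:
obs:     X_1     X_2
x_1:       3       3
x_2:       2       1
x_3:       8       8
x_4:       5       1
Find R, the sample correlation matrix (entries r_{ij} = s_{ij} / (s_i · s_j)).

Step 1 — column means:
  mean(X_1) = (3 + 2 + 8 + 5) / 4 = 18/4 = 4.5
  mean(X_2) = (3 + 1 + 8 + 1) / 4 = 13/4 = 3.25

Step 2 — sample variances and covariances s[i,j] = (1/(n-1)) · Σ_k (x_{k,i} - mean_i) · (x_{k,j} - mean_j), with n-1 = 3:
  s[X_1,X_1] = ((-1.5)·(-1.5) + (-2.5)·(-2.5) + (3.5)·(3.5) + (0.5)·(0.5)) / 3 = 21/3 = 7
  s[X_1,X_2] = ((-1.5)·(-0.25) + (-2.5)·(-2.25) + (3.5)·(4.75) + (0.5)·(-2.25)) / 3 = 21.5/3 = 7.1667
  s[X_2,X_2] = ((-0.25)·(-0.25) + (-2.25)·(-2.25) + (4.75)·(4.75) + (-2.25)·(-2.25)) / 3 = 32.75/3 = 10.9167
  Sample standard deviations s_i = √(s[i,i]):
  s(X_1) = √(7) = 2.6458
  s(X_2) = √(10.9167) = 3.304

Step 3 — r_{ij} = s_{ij} / (s_i · s_j):
  r[X_1,X_1] = 1 (diagonal).
  r[X_1,X_2] = 7.1667 / (2.6458 · 3.304) = 7.1667 / 8.7417 = 0.8198
  r[X_2,X_2] = 1 (diagonal).

R is symmetric with unit diagonal. Assembling:

R = [[1, 0.8198],
 [0.8198, 1]]


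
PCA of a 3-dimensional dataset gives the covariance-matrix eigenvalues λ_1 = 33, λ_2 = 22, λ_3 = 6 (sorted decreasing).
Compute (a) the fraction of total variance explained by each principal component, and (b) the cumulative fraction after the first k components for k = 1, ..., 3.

Step 1 — total variance = trace(Sigma) = Σ λ_i = 33 + 22 + 6 = 61.

Step 2 — fraction explained by component i = λ_i / Σ λ:
  PC1: 33/61 = 0.541
  PC2: 22/61 = 0.3607
  PC3: 6/61 = 0.0984

Step 3 — cumulative fraction after k components = (λ_1 + ... + λ_k) / Σ λ:
  k = 1: 33/61 = 0.541
  k = 2: (33 + 22)/61 = 55/61 = 0.9016
  k = 3: (33 + 22 + 6)/61 = 61/61 = 1

Summary (fraction, with percent):

explained: PC1 0.541 (54.1%), PC2 0.3607 (36.07%), PC3 0.0984 (9.84%);  cumulative: 0.541, 0.9016, 1


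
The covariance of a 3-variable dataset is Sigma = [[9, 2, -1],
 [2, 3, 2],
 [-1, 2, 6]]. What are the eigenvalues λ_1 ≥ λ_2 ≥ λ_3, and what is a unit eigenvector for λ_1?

Step 1 — characteristic polynomial p(λ) = det(λI - Sigma) = λ³ - tr·λ² + c_1·λ - det, where tr = trace, c_1 = sum of the principal 2×2 minors, det = det(Sigma):
  tr = 9 + 3 + 6 = 18,
  c_1 = (9·3 - (2)²) + (9·6 - (-1)²) + (3·6 - (2)²) = 23 + 53 + 14 = 90,
  det = 9·(3·6 - (2)²) - (2)·((2)·6 - (2)·(-1)) + (-1)·((2)·(2) - 3·(-1)) = 9·(14) - (2)·(14) + (-1)·(7) = 91.
  So p(λ) = λ³ - 18λ² + 90λ - 91.
Step 2 — look for an integer root (rational root theorem: any rational root is an integer divisor of 91). Testing λ = 7:
  p(7) = 343 - 882 + 630 - 91 = 0  ✓
  Dividing out (λ - 7): p(λ) = (λ - 7)(λ² - 11λ + 13).
Step 3 — remaining eigenvalues from the quadratic λ² - 11λ + 13 = 0:
  Δ = 11² - 4·13 = 121 - 52 = 69,  λ = (11 ± √69)/2 = (11 ± 8.3066)/2 ≈ 9.6533 or 1.3467.
  Sorted: λ_1 = 9.6533,  λ_2 = 7,  λ_3 = 1.3467  (check: sum = 18 = tr ✓).

Step 4 — unit eigenvector for λ_1 ≈ 9.6533: v spans the null space of (Sigma - λ_1 I), whose rows are
  r_1 = (-0.6533, 2, -1),  r_2 = (2, -6.6533, 2),  r_3 = (-1, 2, -3.6533).
  v is orthogonal to every row, so take v ∝ r_1 × r_2 = ((2)·(2) - (-1)·(-6.6533), (-1)·(2) - (-0.6533)·(2), (-0.6533)·(-6.6533) - (2)·(2)) ≈ (-2.6533, -0.6934, 0.3467).
  Rescale (multiply by -1 so the first nonzero entry is positive): u = (2.6533, 0.6934, -0.3467).
  ||u|| = √((2.6533)² + (0.6934)² + (-0.3467)²) = √(7.641) ≈ 2.7642,  v_1 = u/||u|| ≈ (0.9599, 0.2508, -0.1254) (||v_1|| = 1).

λ_1 = 9.6533,  λ_2 = 7,  λ_3 = 1.3467;  v_1 ≈ (0.9599, 0.2508, -0.1254)


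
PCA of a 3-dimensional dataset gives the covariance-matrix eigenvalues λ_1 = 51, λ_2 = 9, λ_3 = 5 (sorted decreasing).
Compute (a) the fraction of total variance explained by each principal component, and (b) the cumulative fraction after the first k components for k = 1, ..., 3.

Step 1 — total variance = trace(Sigma) = Σ λ_i = 51 + 9 + 5 = 65.

Step 2 — fraction explained by component i = λ_i / Σ λ:
  PC1: 51/65 = 0.7846
  PC2: 9/65 = 0.1385
  PC3: 5/65 = 0.0769

Step 3 — cumulative fraction after k components = (λ_1 + ... + λ_k) / Σ λ:
  k = 1: 51/65 = 0.7846
  k = 2: (51 + 9)/65 = 60/65 = 0.9231
  k = 3: (51 + 9 + 5)/65 = 65/65 = 1

Summary (fraction, with percent):

explained: PC1 0.7846 (78.46%), PC2 0.1385 (13.85%), PC3 0.0769 (7.69%);  cumulative: 0.7846, 0.9231, 1


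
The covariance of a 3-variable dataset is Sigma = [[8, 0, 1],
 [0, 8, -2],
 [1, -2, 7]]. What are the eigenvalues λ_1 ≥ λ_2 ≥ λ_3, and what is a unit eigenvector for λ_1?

Step 1 — characteristic polynomial p(λ) = det(λI - Sigma) = λ³ - tr·λ² + c_1·λ - det, where tr = trace, c_1 = sum of the principal 2×2 minors, det = det(Sigma):
  tr = 8 + 8 + 7 = 23,
  c_1 = (8·8 - (0)²) + (8·7 - (1)²) + (8·7 - (-2)²) = 64 + 55 + 52 = 171,
  det = 8·(8·7 - (-2)²) - (0)·((0)·7 - (-2)·(1)) + (1)·((0)·(-2) - 8·(1)) = 8·(52) - (0)·(2) + (1)·(-8) = 408.
  So p(λ) = λ³ - 23λ² + 171λ - 408.
Step 2 — look for an integer root (rational root theorem: any rational root is an integer divisor of 408). Testing λ = 8:
  p(8) = 512 - 1472 + 1368 - 408 = 0  ✓
  Dividing out (λ - 8): p(λ) = (λ - 8)(λ² - 15λ + 51).
Step 3 — remaining eigenvalues from the quadratic λ² - 15λ + 51 = 0:
  Δ = 15² - 4·51 = 225 - 204 = 21,  λ = (15 ± √21)/2 = (15 ± 4.5826)/2 ≈ 9.7913 or 5.2087.
  Sorted: λ_1 = 9.7913,  λ_2 = 8,  λ_3 = 5.2087  (check: sum = 23 = tr ✓).

Step 4 — unit eigenvector for λ_1 ≈ 9.7913: v spans the null space of (Sigma - λ_1 I), whose rows are
  r_1 = (-1.7913, 0, 1),  r_2 = (0, -1.7913, -2),  r_3 = (1, -2, -2.7913).
  v is orthogonal to every row, so take v ∝ r_1 × r_2 = ((0)·(-2) - (1)·(-1.7913), (1)·(0) - (-1.7913)·(-2), (-1.7913)·(-1.7913) - (0)·(0)) ≈ (1.7913, -3.5826, 3.2087).
  Let u = (1.7913, -3.5826, 3.2087).
  ||u|| = √((1.7913)² + (-3.5826)² + (3.2087)²) = √(26.3394) ≈ 5.1322,  v_1 = u/||u|| ≈ (0.349, -0.6981, 0.6252) (||v_1|| = 1).

λ_1 = 9.7913,  λ_2 = 8,  λ_3 = 5.2087;  v_1 ≈ (0.349, -0.6981, 0.6252)


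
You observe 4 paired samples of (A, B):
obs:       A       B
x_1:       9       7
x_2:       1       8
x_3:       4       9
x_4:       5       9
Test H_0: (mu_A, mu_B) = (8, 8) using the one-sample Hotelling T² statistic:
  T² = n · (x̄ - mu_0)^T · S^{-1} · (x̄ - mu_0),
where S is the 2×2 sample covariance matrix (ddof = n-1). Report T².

Step 1 — sample mean vector:
  mean(A) = (9 + 1 + 4 + 5) / 4 = 19/4 = 4.75
  mean(B) = (7 + 8 + 9 + 9) / 4 = 33/4 = 8.25
  x̄ = (4.75, 8.25),  deviation x̄ - mu_0 = (4.75, 8.25) - (8, 8) = (-3.25, 0.25).

Step 2 — sample covariance matrix, S[i,j] = (1/(n-1)) · Σ_k (x_{k,i} - mean_i) · (x_{k,j} - mean_j), divisor n-1 = 3:
  S[A,A] = ((4.25)·(4.25) + (-3.75)·(-3.75) + (-0.75)·(-0.75) + (0.25)·(0.25)) / 3 = 32.75/3 = 10.9167
  S[A,B] = ((4.25)·(-1.25) + (-3.75)·(-0.25) + (-0.75)·(0.75) + (0.25)·(0.75)) / 3 = -4.75/3 = -1.5833
  S[B,B] = ((-1.25)·(-1.25) + (-0.25)·(-0.25) + (0.75)·(0.75) + (0.75)·(0.75)) / 3 = 2.75/3 = 0.9167
  S = [[10.9167, -1.5833],
 [-1.5833, 0.9167]].

Step 3 — invert S. det(S) = 10.9167·0.9167 - (-1.5833)² = 7.5.
  S^{-1} = (1/det) · [[d, -b], [-b, a]] = [[0.1222, 0.2111],
 [0.2111, 1.4556]].

Step 4 — quadratic form (x̄ - mu_0)^T · S^{-1} · (x̄ - mu_0):
  S^{-1} · (x̄ - mu_0) = (-0.3444, -0.3222),
  (x̄ - mu_0)^T · [...] = (-3.25)·(-0.3444) + (0.25)·(-0.3222) = 1.0389.

Step 5 — scale by n: T² = 4 · 1.0389 = 4.1556.

T² ≈ 4.1556


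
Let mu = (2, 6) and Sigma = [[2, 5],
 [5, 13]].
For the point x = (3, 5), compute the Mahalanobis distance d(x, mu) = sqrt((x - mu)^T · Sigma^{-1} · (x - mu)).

Step 1 — centre the observation: (x - mu) = (1, -1).

Step 2 — invert Sigma. det(Sigma) = 2·13 - (5)² = 1.
  Sigma^{-1} = (1/det) · [[d, -b], [-b, a]] = [[13, -5],
 [-5, 2]].

Step 3 — form the quadratic (x - mu)^T · Sigma^{-1} · (x - mu):
  Sigma^{-1} · (x - mu) = (18, -7).
  (x - mu)^T · [Sigma^{-1} · (x - mu)] = (1)·(18) + (-1)·(-7) = 25.

Step 4 — take square root: d = √(25) ≈ 5.

d(x, mu) = √(25) ≈ 5


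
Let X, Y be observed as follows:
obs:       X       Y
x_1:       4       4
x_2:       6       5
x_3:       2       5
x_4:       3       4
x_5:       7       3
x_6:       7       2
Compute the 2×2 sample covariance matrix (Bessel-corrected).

Step 1 — column means:
  mean(X) = (4 + 6 + 2 + 3 + 7 + 7) / 6 = 29/6 = 4.8333
  mean(Y) = (4 + 5 + 5 + 4 + 3 + 2) / 6 = 23/6 = 3.8333

Step 2 — sample covariance S[i,j] = (1/(n-1)) · Σ_k (x_{k,i} - mean_i) · (x_{k,j} - mean_j), with n-1 = 5.
  S[X,X] = ((-0.8333)·(-0.8333) + (1.1667)·(1.1667) + (-2.8333)·(-2.8333) + (-1.8333)·(-1.8333) + (2.1667)·(2.1667) + (2.1667)·(2.1667)) / 5 = 22.8333/5 = 4.5667
  S[X,Y] = ((-0.8333)·(0.1667) + (1.1667)·(1.1667) + (-2.8333)·(1.1667) + (-1.8333)·(0.1667) + (2.1667)·(-0.8333) + (2.1667)·(-1.8333)) / 5 = -8.1667/5 = -1.6333
  S[Y,Y] = ((0.1667)·(0.1667) + (1.1667)·(1.1667) + (1.1667)·(1.1667) + (0.1667)·(0.1667) + (-0.8333)·(-0.8333) + (-1.8333)·(-1.8333)) / 5 = 6.8333/5 = 1.3667

S is symmetric (S[j,i] = S[i,j]). Assembling:

S = [[4.5667, -1.6333],
 [-1.6333, 1.3667]]


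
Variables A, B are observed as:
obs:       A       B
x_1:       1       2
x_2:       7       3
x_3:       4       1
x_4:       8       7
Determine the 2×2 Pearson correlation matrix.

Step 1 — column means:
  mean(A) = (1 + 7 + 4 + 8) / 4 = 20/4 = 5
  mean(B) = (2 + 3 + 1 + 7) / 4 = 13/4 = 3.25

Step 2 — sample variances and covariances s[i,j] = (1/(n-1)) · Σ_k (x_{k,i} - mean_i) · (x_{k,j} - mean_j), with n-1 = 3:
  s[A,A] = ((-4)·(-4) + (2)·(2) + (-1)·(-1) + (3)·(3)) / 3 = 30/3 = 10
  s[A,B] = ((-4)·(-1.25) + (2)·(-0.25) + (-1)·(-2.25) + (3)·(3.75)) / 3 = 18/3 = 6
  s[B,B] = ((-1.25)·(-1.25) + (-0.25)·(-0.25) + (-2.25)·(-2.25) + (3.75)·(3.75)) / 3 = 20.75/3 = 6.9167
  Sample standard deviations s_i = √(s[i,i]):
  s(A) = √(10) = 3.1623
  s(B) = √(6.9167) = 2.63

Step 3 — r_{ij} = s_{ij} / (s_i · s_j):
  r[A,A] = 1 (diagonal).
  r[A,B] = 6 / (3.1623 · 2.63) = 6 / 8.3166 = 0.7214
  r[B,B] = 1 (diagonal).

R is symmetric with unit diagonal. Assembling:

R = [[1, 0.7214],
 [0.7214, 1]]


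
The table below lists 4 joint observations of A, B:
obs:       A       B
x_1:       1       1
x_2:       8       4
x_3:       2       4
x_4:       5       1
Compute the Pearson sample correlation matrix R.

Step 1 — column means:
  mean(A) = (1 + 8 + 2 + 5) / 4 = 16/4 = 4
  mean(B) = (1 + 4 + 4 + 1) / 4 = 10/4 = 2.5

Step 2 — sample variances and covariances s[i,j] = (1/(n-1)) · Σ_k (x_{k,i} - mean_i) · (x_{k,j} - mean_j), with n-1 = 3:
  s[A,A] = ((-3)·(-3) + (4)·(4) + (-2)·(-2) + (1)·(1)) / 3 = 30/3 = 10
  s[A,B] = ((-3)·(-1.5) + (4)·(1.5) + (-2)·(1.5) + (1)·(-1.5)) / 3 = 6/3 = 2
  s[B,B] = ((-1.5)·(-1.5) + (1.5)·(1.5) + (1.5)·(1.5) + (-1.5)·(-1.5)) / 3 = 9/3 = 3
  Sample standard deviations s_i = √(s[i,i]):
  s(A) = √(10) = 3.1623
  s(B) = √(3) = 1.7321

Step 3 — r_{ij} = s_{ij} / (s_i · s_j):
  r[A,A] = 1 (diagonal).
  r[A,B] = 2 / (3.1623 · 1.7321) = 2 / 5.4772 = 0.3651
  r[B,B] = 1 (diagonal).

R is symmetric with unit diagonal. Assembling:

R = [[1, 0.3651],
 [0.3651, 1]]


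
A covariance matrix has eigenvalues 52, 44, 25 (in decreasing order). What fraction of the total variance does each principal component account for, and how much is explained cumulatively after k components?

Step 1 — total variance = trace(Sigma) = Σ λ_i = 52 + 44 + 25 = 121.

Step 2 — fraction explained by component i = λ_i / Σ λ:
  PC1: 52/121 = 0.4298
  PC2: 44/121 = 0.3636
  PC3: 25/121 = 0.2066

Step 3 — cumulative fraction after k components = (λ_1 + ... + λ_k) / Σ λ:
  k = 1: 52/121 = 0.4298
  k = 2: (52 + 44)/121 = 96/121 = 0.7934
  k = 3: (52 + 44 + 25)/121 = 121/121 = 1

Summary (fraction, with percent):

explained: PC1 0.4298 (42.98%), PC2 0.3636 (36.36%), PC3 0.2066 (20.66%);  cumulative: 0.4298, 0.7934, 1


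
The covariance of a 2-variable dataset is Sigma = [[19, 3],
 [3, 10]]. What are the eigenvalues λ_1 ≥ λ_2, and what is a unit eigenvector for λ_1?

Step 1 — characteristic polynomial of 2×2 Sigma:
  det(Sigma - λI) = λ² - trace · λ + det = 0.
  trace = 19 + 10 = 29, det = 19·10 - (3)² = 181.
Step 2 — discriminant:
  Δ = trace² - 4·det = 841 - 724 = 117.
Step 3 — eigenvalues:
  λ = (trace ± √Δ)/2 = (29 ± 10.8167)/2,
  λ_1 = 19.9083,  λ_2 = 9.0917.

Step 4 — unit eigenvector for λ_1: solve (Sigma - λ_1 I)v = 0. First row:
  (19 - 19.9083)·v_x + (3)·v_y = 0, i.e. (-0.9083)·v_x + (3)·v_y = 0,
  so v ∝ (b, λ_1 - a) = (3, 0.9083) = u.
  ||u|| = √((3)² + (0.9083)²) = √(9.8251) ≈ 3.1345,
  v_1 = u/||u|| ≈ (0.9571, 0.2898) (||v_1|| = 1).

λ_1 = 19.9083,  λ_2 = 9.0917;  v_1 ≈ (0.9571, 0.2898)


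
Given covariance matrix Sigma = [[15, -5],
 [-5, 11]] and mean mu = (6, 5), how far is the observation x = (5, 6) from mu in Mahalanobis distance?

Step 1 — centre the observation: (x - mu) = (-1, 1).

Step 2 — invert Sigma. det(Sigma) = 15·11 - (-5)² = 140.
  Sigma^{-1} = (1/det) · [[d, -b], [-b, a]] = [[0.0786, 0.0357],
 [0.0357, 0.1071]].

Step 3 — form the quadratic (x - mu)^T · Sigma^{-1} · (x - mu):
  Sigma^{-1} · (x - mu) = (-0.0429, 0.0714).
  (x - mu)^T · [Sigma^{-1} · (x - mu)] = (-1)·(-0.0429) + (1)·(0.0714) = 0.1143.

Step 4 — take square root: d = √(0.1143) ≈ 0.3381.

d(x, mu) = √(0.1143) ≈ 0.3381


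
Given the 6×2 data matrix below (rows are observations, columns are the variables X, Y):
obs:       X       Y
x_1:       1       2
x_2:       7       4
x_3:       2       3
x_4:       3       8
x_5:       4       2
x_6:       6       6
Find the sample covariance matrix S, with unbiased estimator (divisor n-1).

Step 1 — column means:
  mean(X) = (1 + 7 + 2 + 3 + 4 + 6) / 6 = 23/6 = 3.8333
  mean(Y) = (2 + 4 + 3 + 8 + 2 + 6) / 6 = 25/6 = 4.1667

Step 2 — sample covariance S[i,j] = (1/(n-1)) · Σ_k (x_{k,i} - mean_i) · (x_{k,j} - mean_j), with n-1 = 5.
  S[X,X] = ((-2.8333)·(-2.8333) + (3.1667)·(3.1667) + (-1.8333)·(-1.8333) + (-0.8333)·(-0.8333) + (0.1667)·(0.1667) + (2.1667)·(2.1667)) / 5 = 26.8333/5 = 5.3667
  S[X,Y] = ((-2.8333)·(-2.1667) + (3.1667)·(-0.1667) + (-1.8333)·(-1.1667) + (-0.8333)·(3.8333) + (0.1667)·(-2.1667) + (2.1667)·(1.8333)) / 5 = 8.1667/5 = 1.6333
  S[Y,Y] = ((-2.1667)·(-2.1667) + (-0.1667)·(-0.1667) + (-1.1667)·(-1.1667) + (3.8333)·(3.8333) + (-2.1667)·(-2.1667) + (1.8333)·(1.8333)) / 5 = 28.8333/5 = 5.7667

S is symmetric (S[j,i] = S[i,j]). Assembling:

S = [[5.3667, 1.6333],
 [1.6333, 5.7667]]


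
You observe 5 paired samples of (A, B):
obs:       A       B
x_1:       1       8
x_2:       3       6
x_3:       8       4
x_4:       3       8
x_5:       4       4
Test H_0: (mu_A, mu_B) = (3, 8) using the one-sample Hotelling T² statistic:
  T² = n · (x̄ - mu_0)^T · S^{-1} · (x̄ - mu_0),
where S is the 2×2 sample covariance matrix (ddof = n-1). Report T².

Step 1 — sample mean vector:
  mean(A) = (1 + 3 + 8 + 3 + 4) / 5 = 19/5 = 3.8
  mean(B) = (8 + 6 + 4 + 8 + 4) / 5 = 30/5 = 6
  x̄ = (3.8, 6),  deviation x̄ - mu_0 = (3.8, 6) - (3, 8) = (0.8, -2).

Step 2 — sample covariance matrix, S[i,j] = (1/(n-1)) · Σ_k (x_{k,i} - mean_i) · (x_{k,j} - mean_j), divisor n-1 = 4:
  S[A,A] = ((-2.8)·(-2.8) + (-0.8)·(-0.8) + (4.2)·(4.2) + (-0.8)·(-0.8) + (0.2)·(0.2)) / 4 = 26.8/4 = 6.7
  S[A,B] = ((-2.8)·(2) + (-0.8)·(0) + (4.2)·(-2) + (-0.8)·(2) + (0.2)·(-2)) / 4 = -16/4 = -4
  S[B,B] = ((2)·(2) + (0)·(0) + (-2)·(-2) + (2)·(2) + (-2)·(-2)) / 4 = 16/4 = 4
  S = [[6.7, -4],
 [-4, 4]].

Step 3 — invert S. det(S) = 6.7·4 - (-4)² = 10.8.
  S^{-1} = (1/det) · [[d, -b], [-b, a]] = [[0.3704, 0.3704],
 [0.3704, 0.6204]].

Step 4 — quadratic form (x̄ - mu_0)^T · S^{-1} · (x̄ - mu_0):
  S^{-1} · (x̄ - mu_0) = (-0.4444, -0.9444),
  (x̄ - mu_0)^T · [...] = (0.8)·(-0.4444) + (-2)·(-0.9444) = 1.5333.

Step 5 — scale by n: T² = 5 · 1.5333 = 7.6667.

T² ≈ 7.6667


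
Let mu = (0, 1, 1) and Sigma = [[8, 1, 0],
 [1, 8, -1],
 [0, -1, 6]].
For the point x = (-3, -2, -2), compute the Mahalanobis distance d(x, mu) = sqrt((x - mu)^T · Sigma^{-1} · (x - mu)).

Step 1 — centre the observation: (x - mu) = (-3, -3, -3).

Step 2 — invert Sigma (cofactor / det for 3×3, or solve directly):
  Sigma^{-1} = [[0.127, -0.0162, -0.0027],
 [-0.0162, 0.1297, 0.0216],
 [-0.0027, 0.0216, 0.1703]].

Step 3 — form the quadratic (x - mu)^T · Sigma^{-1} · (x - mu):
  Sigma^{-1} · (x - mu) = (-0.3243, -0.4054, -0.5676).
  (x - mu)^T · [Sigma^{-1} · (x - mu)] = (-3)·(-0.3243) + (-3)·(-0.4054) + (-3)·(-0.5676) = 3.8919.

Step 4 — take square root: d = √(3.8919) ≈ 1.9728.

d(x, mu) = √(3.8919) ≈ 1.9728


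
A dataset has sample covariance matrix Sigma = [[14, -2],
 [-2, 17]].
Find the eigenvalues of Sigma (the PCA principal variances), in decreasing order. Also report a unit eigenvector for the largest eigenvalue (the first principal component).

Step 1 — characteristic polynomial of 2×2 Sigma:
  det(Sigma - λI) = λ² - trace · λ + det = 0.
  trace = 14 + 17 = 31, det = 14·17 - (-2)² = 234.
Step 2 — discriminant:
  Δ = trace² - 4·det = 961 - 936 = 25.
Step 3 — eigenvalues:
  λ = (trace ± √Δ)/2 = (31 ± 5)/2,
  λ_1 = 18,  λ_2 = 13.

Step 4 — unit eigenvector for λ_1: solve (Sigma - λ_1 I)v = 0. First row:
  (14 - 18)·v_x + (-2)·v_y = 0, i.e. (-4)·v_x + (-2)·v_y = 0,
  so v ∝ (b, λ_1 - a) = (-2, 4); multiply by -1 so the first entry is positive: u = (2, -4).
  ||u|| = √((2)² + (-4)²) = √(20) ≈ 4.4721,
  v_1 = u/||u|| ≈ (0.4472, -0.8944) (||v_1|| = 1).

λ_1 = 18,  λ_2 = 13;  v_1 ≈ (0.4472, -0.8944)


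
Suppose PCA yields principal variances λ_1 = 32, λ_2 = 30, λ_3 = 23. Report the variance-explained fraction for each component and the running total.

Step 1 — total variance = trace(Sigma) = Σ λ_i = 32 + 30 + 23 = 85.

Step 2 — fraction explained by component i = λ_i / Σ λ:
  PC1: 32/85 = 0.3765
  PC2: 30/85 = 0.3529
  PC3: 23/85 = 0.2706

Step 3 — cumulative fraction after k components = (λ_1 + ... + λ_k) / Σ λ:
  k = 1: 32/85 = 0.3765
  k = 2: (32 + 30)/85 = 62/85 = 0.7294
  k = 3: (32 + 30 + 23)/85 = 85/85 = 1

Summary (fraction, with percent):

explained: PC1 0.3765 (37.65%), PC2 0.3529 (35.29%), PC3 0.2706 (27.06%);  cumulative: 0.3765, 0.7294, 1


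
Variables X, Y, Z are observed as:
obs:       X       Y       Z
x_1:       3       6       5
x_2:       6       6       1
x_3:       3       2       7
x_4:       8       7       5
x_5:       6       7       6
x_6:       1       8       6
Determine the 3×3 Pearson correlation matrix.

Step 1 — column means:
  mean(X) = (3 + 6 + 3 + 8 + 6 + 1) / 6 = 27/6 = 4.5
  mean(Y) = (6 + 6 + 2 + 7 + 7 + 8) / 6 = 36/6 = 6
  mean(Z) = (5 + 1 + 7 + 5 + 6 + 6) / 6 = 30/6 = 5

Step 2 — sample variances and covariances s[i,j] = (1/(n-1)) · Σ_k (x_{k,i} - mean_i) · (x_{k,j} - mean_j), with n-1 = 5:
  s[X,X] = ((-1.5)·(-1.5) + (1.5)·(1.5) + (-1.5)·(-1.5) + (3.5)·(3.5) + (1.5)·(1.5) + (-3.5)·(-3.5)) / 5 = 33.5/5 = 6.7
  s[X,Y] = ((-1.5)·(0) + (1.5)·(0) + (-1.5)·(-4) + (3.5)·(1) + (1.5)·(1) + (-3.5)·(2)) / 5 = 4/5 = 0.8
  s[X,Z] = ((-1.5)·(0) + (1.5)·(-4) + (-1.5)·(2) + (3.5)·(0) + (1.5)·(1) + (-3.5)·(1)) / 5 = -11/5 = -2.2
  s[Y,Y] = ((0)·(0) + (0)·(0) + (-4)·(-4) + (1)·(1) + (1)·(1) + (2)·(2)) / 5 = 22/5 = 4.4
  s[Y,Z] = ((0)·(0) + (0)·(-4) + (-4)·(2) + (1)·(0) + (1)·(1) + (2)·(1)) / 5 = -5/5 = -1
  s[Z,Z] = ((0)·(0) + (-4)·(-4) + (2)·(2) + (0)·(0) + (1)·(1) + (1)·(1)) / 5 = 22/5 = 4.4
  Sample standard deviations s_i = √(s[i,i]):
  s(X) = √(6.7) = 2.5884
  s(Y) = √(4.4) = 2.0976
  s(Z) = √(4.4) = 2.0976

Step 3 — r_{ij} = s_{ij} / (s_i · s_j):
  r[X,X] = 1 (diagonal).
  r[X,Y] = 0.8 / (2.5884 · 2.0976) = 0.8 / 5.4295 = 0.1473
  r[X,Z] = -2.2 / (2.5884 · 2.0976) = -2.2 / 5.4295 = -0.4052
  r[Y,Y] = 1 (diagonal).
  r[Y,Z] = -1 / (2.0976 · 2.0976) = -1 / 4.4 = -0.2273
  r[Z,Z] = 1 (diagonal).

R is symmetric with unit diagonal. Assembling:

R = [[1, 0.1473, -0.4052],
 [0.1473, 1, -0.2273],
 [-0.4052, -0.2273, 1]]


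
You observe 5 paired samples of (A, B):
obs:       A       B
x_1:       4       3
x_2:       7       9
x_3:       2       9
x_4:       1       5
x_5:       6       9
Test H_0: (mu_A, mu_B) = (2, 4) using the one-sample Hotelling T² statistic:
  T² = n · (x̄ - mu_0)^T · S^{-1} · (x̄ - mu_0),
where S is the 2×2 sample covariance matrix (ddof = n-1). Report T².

Step 1 — sample mean vector:
  mean(A) = (4 + 7 + 2 + 1 + 6) / 5 = 20/5 = 4
  mean(B) = (3 + 9 + 9 + 5 + 9) / 5 = 35/5 = 7
  x̄ = (4, 7),  deviation x̄ - mu_0 = (4, 7) - (2, 4) = (2, 3).

Step 2 — sample covariance matrix, S[i,j] = (1/(n-1)) · Σ_k (x_{k,i} - mean_i) · (x_{k,j} - mean_j), divisor n-1 = 4:
  S[A,A] = ((0)·(0) + (3)·(3) + (-2)·(-2) + (-3)·(-3) + (2)·(2)) / 4 = 26/4 = 6.5
  S[A,B] = ((0)·(-4) + (3)·(2) + (-2)·(2) + (-3)·(-2) + (2)·(2)) / 4 = 12/4 = 3
  S[B,B] = ((-4)·(-4) + (2)·(2) + (2)·(2) + (-2)·(-2) + (2)·(2)) / 4 = 32/4 = 8
  S = [[6.5, 3],
 [3, 8]].

Step 3 — invert S. det(S) = 6.5·8 - (3)² = 43.
  S^{-1} = (1/det) · [[d, -b], [-b, a]] = [[0.186, -0.0698],
 [-0.0698, 0.1512]].

Step 4 — quadratic form (x̄ - mu_0)^T · S^{-1} · (x̄ - mu_0):
  S^{-1} · (x̄ - mu_0) = (0.1628, 0.314),
  (x̄ - mu_0)^T · [...] = (2)·(0.1628) + (3)·(0.314) = 1.2674.

Step 5 — scale by n: T² = 5 · 1.2674 = 6.3372.

T² ≈ 6.3372


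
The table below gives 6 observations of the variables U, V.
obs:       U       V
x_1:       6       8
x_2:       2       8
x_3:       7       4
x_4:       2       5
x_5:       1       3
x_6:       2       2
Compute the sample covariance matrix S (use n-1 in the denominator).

Step 1 — column means:
  mean(U) = (6 + 2 + 7 + 2 + 1 + 2) / 6 = 20/6 = 3.3333
  mean(V) = (8 + 8 + 4 + 5 + 3 + 2) / 6 = 30/6 = 5

Step 2 — sample covariance S[i,j] = (1/(n-1)) · Σ_k (x_{k,i} - mean_i) · (x_{k,j} - mean_j), with n-1 = 5.
  S[U,U] = ((2.6667)·(2.6667) + (-1.3333)·(-1.3333) + (3.6667)·(3.6667) + (-1.3333)·(-1.3333) + (-2.3333)·(-2.3333) + (-1.3333)·(-1.3333)) / 5 = 31.3333/5 = 6.2667
  S[U,V] = ((2.6667)·(3) + (-1.3333)·(3) + (3.6667)·(-1) + (-1.3333)·(0) + (-2.3333)·(-2) + (-1.3333)·(-3)) / 5 = 9/5 = 1.8
  S[V,V] = ((3)·(3) + (3)·(3) + (-1)·(-1) + (0)·(0) + (-2)·(-2) + (-3)·(-3)) / 5 = 32/5 = 6.4

S is symmetric (S[j,i] = S[i,j]). Assembling:

S = [[6.2667, 1.8],
 [1.8, 6.4]]


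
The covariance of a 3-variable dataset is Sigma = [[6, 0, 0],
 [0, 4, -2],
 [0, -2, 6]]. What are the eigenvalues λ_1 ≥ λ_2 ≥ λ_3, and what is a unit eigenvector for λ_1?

Step 1 — characteristic polynomial p(λ) = det(λI - Sigma) = λ³ - tr·λ² + c_1·λ - det, where tr = trace, c_1 = sum of the principal 2×2 minors, det = det(Sigma):
  tr = 6 + 4 + 6 = 16,
  c_1 = (6·4 - (0)²) + (6·6 - (0)²) + (4·6 - (-2)²) = 24 + 36 + 20 = 80,
  det = 6·(4·6 - (-2)²) - (0)·((0)·6 - (-2)·(0)) + (0)·((0)·(-2) - 4·(0)) = 6·(20) - (0)·(0) + (0)·(0) = 120.
  So p(λ) = λ³ - 16λ² + 80λ - 120.
Step 2 — look for an integer root (rational root theorem: any rational root is an integer divisor of 120). Testing λ = 6:
  p(6) = 216 - 576 + 480 - 120 = 0  ✓
  Dividing out (λ - 6): p(λ) = (λ - 6)(λ² - 10λ + 20).
Step 3 — remaining eigenvalues from the quadratic λ² - 10λ + 20 = 0:
  Δ = 10² - 4·20 = 100 - 80 = 20,  λ = (10 ± √20)/2 = (10 ± 4.4721)/2 ≈ 7.2361 or 2.7639.
  Sorted: λ_1 = 7.2361,  λ_2 = 6,  λ_3 = 2.7639  (check: sum = 16 = tr ✓).

Step 4 — unit eigenvector for λ_1 ≈ 7.2361: v spans the null space of (Sigma - λ_1 I), whose rows are
  r_1 = (-1.2361, 0, 0),  r_2 = (0, -3.2361, -2),  r_3 = (0, -2, -1.2361).
  v is orthogonal to every row, so take v ∝ r_1 × r_2 = ((0)·(-2) - (0)·(-3.2361), (0)·(0) - (-1.2361)·(-2), (-1.2361)·(-3.2361) - (0)·(0)) ≈ (0, -2.4721, 4).
  Rescale (multiply by -1 so the first nonzero entry is positive): u = (0, 2.4721, -4).
  ||u|| = √((0)² + (2.4721)² + (-4)²) = √(22.1115) ≈ 4.7023,  v_1 = u/||u|| ≈ (0, 0.5257, -0.8507) (||v_1|| = 1).

λ_1 = 7.2361,  λ_2 = 6,  λ_3 = 2.7639;  v_1 ≈ (0, 0.5257, -0.8507)


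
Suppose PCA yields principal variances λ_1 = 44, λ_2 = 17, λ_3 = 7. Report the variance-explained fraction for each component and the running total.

Step 1 — total variance = trace(Sigma) = Σ λ_i = 44 + 17 + 7 = 68.

Step 2 — fraction explained by component i = λ_i / Σ λ:
  PC1: 44/68 = 0.6471
  PC2: 17/68 = 0.25
  PC3: 7/68 = 0.1029

Step 3 — cumulative fraction after k components = (λ_1 + ... + λ_k) / Σ λ:
  k = 1: 44/68 = 0.6471
  k = 2: (44 + 17)/68 = 61/68 = 0.8971
  k = 3: (44 + 17 + 7)/68 = 68/68 = 1

Summary (fraction, with percent):

explained: PC1 0.6471 (64.71%), PC2 0.25 (25%), PC3 0.1029 (10.29%);  cumulative: 0.6471, 0.8971, 1


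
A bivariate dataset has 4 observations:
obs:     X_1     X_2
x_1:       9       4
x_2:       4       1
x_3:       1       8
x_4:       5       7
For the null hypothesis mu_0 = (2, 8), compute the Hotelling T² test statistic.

Step 1 — sample mean vector:
  mean(X_1) = (9 + 4 + 1 + 5) / 4 = 19/4 = 4.75
  mean(X_2) = (4 + 1 + 8 + 7) / 4 = 20/4 = 5
  x̄ = (4.75, 5),  deviation x̄ - mu_0 = (4.75, 5) - (2, 8) = (2.75, -3).

Step 2 — sample covariance matrix, S[i,j] = (1/(n-1)) · Σ_k (x_{k,i} - mean_i) · (x_{k,j} - mean_j), divisor n-1 = 3:
  S[X_1,X_1] = ((4.25)·(4.25) + (-0.75)·(-0.75) + (-3.75)·(-3.75) + (0.25)·(0.25)) / 3 = 32.75/3 = 10.9167
  S[X_1,X_2] = ((4.25)·(-1) + (-0.75)·(-4) + (-3.75)·(3) + (0.25)·(2)) / 3 = -12/3 = -4
  S[X_2,X_2] = ((-1)·(-1) + (-4)·(-4) + (3)·(3) + (2)·(2)) / 3 = 30/3 = 10
  S = [[10.9167, -4],
 [-4, 10]].

Step 3 — invert S. det(S) = 10.9167·10 - (-4)² = 93.1667.
  S^{-1} = (1/det) · [[d, -b], [-b, a]] = [[0.1073, 0.0429],
 [0.0429, 0.1172]].

Step 4 — quadratic form (x̄ - mu_0)^T · S^{-1} · (x̄ - mu_0):
  S^{-1} · (x̄ - mu_0) = (0.1664, -0.2335),
  (x̄ - mu_0)^T · [...] = (2.75)·(0.1664) + (-3)·(-0.2335) = 1.1579.

Step 5 — scale by n: T² = 4 · 1.1579 = 4.6315.

T² ≈ 4.6315


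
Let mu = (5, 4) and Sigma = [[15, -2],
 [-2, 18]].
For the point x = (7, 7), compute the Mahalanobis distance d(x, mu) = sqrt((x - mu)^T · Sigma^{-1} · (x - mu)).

Step 1 — centre the observation: (x - mu) = (2, 3).

Step 2 — invert Sigma. det(Sigma) = 15·18 - (-2)² = 266.
  Sigma^{-1} = (1/det) · [[d, -b], [-b, a]] = [[0.0677, 0.0075],
 [0.0075, 0.0564]].

Step 3 — form the quadratic (x - mu)^T · Sigma^{-1} · (x - mu):
  Sigma^{-1} · (x - mu) = (0.1579, 0.1842).
  (x - mu)^T · [Sigma^{-1} · (x - mu)] = (2)·(0.1579) + (3)·(0.1842) = 0.8684.

Step 4 — take square root: d = √(0.8684) ≈ 0.9319.

d(x, mu) = √(0.8684) ≈ 0.9319


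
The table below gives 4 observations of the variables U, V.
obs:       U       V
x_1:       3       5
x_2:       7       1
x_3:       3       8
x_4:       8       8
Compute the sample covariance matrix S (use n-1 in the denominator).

Step 1 — column means:
  mean(U) = (3 + 7 + 3 + 8) / 4 = 21/4 = 5.25
  mean(V) = (5 + 1 + 8 + 8) / 4 = 22/4 = 5.5

Step 2 — sample covariance S[i,j] = (1/(n-1)) · Σ_k (x_{k,i} - mean_i) · (x_{k,j} - mean_j), with n-1 = 3.
  S[U,U] = ((-2.25)·(-2.25) + (1.75)·(1.75) + (-2.25)·(-2.25) + (2.75)·(2.75)) / 3 = 20.75/3 = 6.9167
  S[U,V] = ((-2.25)·(-0.5) + (1.75)·(-4.5) + (-2.25)·(2.5) + (2.75)·(2.5)) / 3 = -5.5/3 = -1.8333
  S[V,V] = ((-0.5)·(-0.5) + (-4.5)·(-4.5) + (2.5)·(2.5) + (2.5)·(2.5)) / 3 = 33/3 = 11

S is symmetric (S[j,i] = S[i,j]). Assembling:

S = [[6.9167, -1.8333],
 [-1.8333, 11]]
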